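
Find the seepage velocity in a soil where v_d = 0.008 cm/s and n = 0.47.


Using v_s = v_d / n
v_s = 0.008 / 0.47
v_s = 0.01702 cm/s


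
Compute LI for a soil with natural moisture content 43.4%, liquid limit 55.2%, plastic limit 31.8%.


Result: 0.496

Derivation:
First compute the plasticity index:
PI = LL - PL = 55.2 - 31.8 = 23.4
Then compute the liquidity index:
LI = (w - PL) / PI
LI = (43.4 - 31.8) / 23.4
LI = 0.496


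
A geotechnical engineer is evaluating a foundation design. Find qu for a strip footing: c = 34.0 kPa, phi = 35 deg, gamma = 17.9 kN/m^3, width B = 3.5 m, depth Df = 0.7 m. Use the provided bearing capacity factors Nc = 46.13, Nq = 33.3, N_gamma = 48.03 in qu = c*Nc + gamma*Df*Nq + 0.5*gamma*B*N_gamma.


Compute qu = c*Nc + gamma*Df*Nq + 0.5*gamma*B*N_gamma
Term 1: 34.0 * 46.13 = 1568.42
Term 2: 17.9 * 0.7 * 33.3 = 417.249
Term 3: 0.5 * 17.9 * 3.5 * 48.03 = 1504.53975
qu = 1568.42 + 417.249 + 1504.53975
qu = 3490.21 kPa


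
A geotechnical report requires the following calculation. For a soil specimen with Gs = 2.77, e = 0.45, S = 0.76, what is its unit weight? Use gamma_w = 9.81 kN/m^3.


Result: 21.054 kN/m^3

Derivation:
Using gamma = gamma_w * (Gs + S*e) / (1 + e)
Numerator: Gs + S*e = 2.77 + 0.76*0.45 = 3.112
Denominator: 1 + e = 1 + 0.45 = 1.45
gamma = 9.81 * 3.112 / 1.45
gamma = 21.054 kN/m^3


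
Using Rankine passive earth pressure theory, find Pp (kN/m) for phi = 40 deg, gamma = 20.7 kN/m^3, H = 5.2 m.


Compute passive earth pressure coefficient:
Kp = tan^2(45 + phi/2) = tan^2(65.0) = 4.59891
Compute passive force:
Pp = 0.5 * Kp * gamma * H^2
Pp = 0.5 * 4.59891 * 20.7 * 5.2^2
Pp = 1287.07 kN/m


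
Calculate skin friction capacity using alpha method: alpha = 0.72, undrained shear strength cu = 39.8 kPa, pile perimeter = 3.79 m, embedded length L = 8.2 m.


Result: 890.57 kN

Derivation:
Using Qs = alpha * cu * perimeter * L
Qs = 0.72 * 39.8 * 3.79 * 8.2
Qs = 890.57 kN


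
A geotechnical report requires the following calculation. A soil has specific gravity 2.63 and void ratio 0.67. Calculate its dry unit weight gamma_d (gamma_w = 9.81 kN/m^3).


Using gamma_d = Gs * gamma_w / (1 + e)
gamma_d = 2.63 * 9.81 / (1 + 0.67)
gamma_d = 2.63 * 9.81 / 1.67
gamma_d = 15.449 kN/m^3


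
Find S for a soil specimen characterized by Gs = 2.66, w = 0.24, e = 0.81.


Using S = Gs * w / e
S = 2.66 * 0.24 / 0.81
S = 0.7881


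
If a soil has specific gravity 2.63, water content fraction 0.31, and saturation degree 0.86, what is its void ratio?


Using the relation e = Gs * w / S
e = 2.63 * 0.31 / 0.86
e = 0.948


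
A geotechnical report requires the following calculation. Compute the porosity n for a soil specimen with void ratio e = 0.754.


Using the relation n = e / (1 + e)
n = 0.754 / (1 + 0.754)
n = 0.754 / 1.754
n = 0.4299


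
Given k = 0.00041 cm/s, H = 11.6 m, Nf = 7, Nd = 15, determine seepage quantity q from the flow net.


Result: 2.219e-05 m^3/s per m

Derivation:
Convert k to m/s for unit consistency with H:
k = 0.00041 cm/s = 0.00041 / 100 m/s = 4.1e-06 m/s
Using q = k * H * Nf / Nd
Nf / Nd = 7 / 15 = 0.4667
q = 4.1e-06 * 11.6 * 0.4667
q = 2.219e-05 m^3/s per m


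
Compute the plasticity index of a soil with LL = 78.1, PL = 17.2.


Using PI = LL - PL
PI = 78.1 - 17.2
PI = 60.9


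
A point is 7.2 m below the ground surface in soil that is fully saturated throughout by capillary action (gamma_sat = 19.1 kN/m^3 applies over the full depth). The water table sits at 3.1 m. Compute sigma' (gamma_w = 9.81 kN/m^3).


Total stress = gamma_sat * depth
sigma = 19.1 * 7.2 = 137.52 kPa
Pore water pressure u = gamma_w * (depth - d_wt)
u = 9.81 * (7.2 - 3.1) = 40.221 kPa
Effective stress = sigma - u
sigma' = 137.52 - 40.221 = 97.3 kPa


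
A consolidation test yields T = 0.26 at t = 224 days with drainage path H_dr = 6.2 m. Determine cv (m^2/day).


Using cv = T * H_dr^2 / t
H_dr^2 = 6.2^2 = 38.44
cv = 0.26 * 38.44 / 224
cv = 0.04462 m^2/day


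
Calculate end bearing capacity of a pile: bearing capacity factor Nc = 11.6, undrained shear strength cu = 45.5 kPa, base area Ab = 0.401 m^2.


Result: 211.65 kN

Derivation:
Using Qb = Nc * cu * Ab
Qb = 11.6 * 45.5 * 0.401
Qb = 211.65 kN


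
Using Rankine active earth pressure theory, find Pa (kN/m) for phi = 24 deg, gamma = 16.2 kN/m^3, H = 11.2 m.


Result: 428.5 kN/m

Derivation:
Compute active earth pressure coefficient:
Ka = tan^2(45 - phi/2) = tan^2(33.0) = 0.42173
Compute active force:
Pa = 0.5 * Ka * gamma * H^2
Pa = 0.5 * 0.42173 * 16.2 * 11.2^2
Pa = 428.5 kN/m


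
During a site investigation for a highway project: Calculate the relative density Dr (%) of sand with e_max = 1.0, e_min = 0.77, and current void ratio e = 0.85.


Using Dr = (e_max - e) / (e_max - e_min) * 100
e_max - e = 1.0 - 0.85 = 0.15
e_max - e_min = 1.0 - 0.77 = 0.23
Dr = 0.15 / 0.23 * 100
Dr = 65.22 %


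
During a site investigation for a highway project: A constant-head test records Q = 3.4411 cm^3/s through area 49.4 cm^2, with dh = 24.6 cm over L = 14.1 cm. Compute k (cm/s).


Compute hydraulic gradient:
i = dh / L = 24.6 / 14.1 = 1.74468
Then apply Darcy's law:
k = Q / (A * i)
k = 3.4411 / (49.4 * 1.74468)
k = 3.4411 / 86.1872
k = 0.039926 cm/s


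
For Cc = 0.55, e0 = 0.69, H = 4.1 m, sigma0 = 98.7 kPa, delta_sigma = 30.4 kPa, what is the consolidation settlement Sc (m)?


Result: 0.1556 m

Derivation:
Using Sc = Cc * H / (1 + e0) * log10((sigma0 + delta_sigma) / sigma0)
Stress ratio = (98.7 + 30.4) / 98.7 = 1.308
log10(1.308) = 0.116609
Cc * H / (1 + e0) = 0.55 * 4.1 / (1 + 0.69) = 1.33432
Sc = 1.33432 * 0.116609
Sc = 0.1556 m


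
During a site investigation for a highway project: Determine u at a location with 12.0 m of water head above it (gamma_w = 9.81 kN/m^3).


Result: 117.72 kPa

Derivation:
Using u = gamma_w * h_w
u = 9.81 * 12.0
u = 117.72 kPa


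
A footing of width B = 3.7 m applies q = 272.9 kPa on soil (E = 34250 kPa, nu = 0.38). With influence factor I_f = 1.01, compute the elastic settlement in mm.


Using Se = q * B * (1 - nu^2) * I_f / E
1 - nu^2 = 1 - 0.38^2 = 0.8556
Se = 272.9 * 3.7 * 0.8556 * 1.01 / 34250
Se = 0.025476 m
Convert to mm: Se = 0.025476 * 1000 = 25.476 mm


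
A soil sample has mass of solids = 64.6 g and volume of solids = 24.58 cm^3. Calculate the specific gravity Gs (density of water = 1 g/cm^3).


Result: 2.628

Derivation:
Using Gs = m_s / (V_s * rho_w)
Since rho_w = 1 g/cm^3:
Gs = 64.6 / 24.58
Gs = 2.628


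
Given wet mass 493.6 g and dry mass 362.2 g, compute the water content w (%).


Using w = (m_wet - m_dry) / m_dry * 100
m_wet - m_dry = 493.6 - 362.2 = 131.4 g
w = 131.4 / 362.2 * 100
w = 36.28 %


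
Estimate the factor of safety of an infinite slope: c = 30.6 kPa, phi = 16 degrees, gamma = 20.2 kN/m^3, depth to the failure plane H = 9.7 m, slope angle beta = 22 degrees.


Using Fs = c / (gamma*H*sin(beta)*cos(beta)) + tan(phi)/tan(beta)
Cohesion contribution = 30.6 / (20.2*9.7*sin(22)*cos(22))
Cohesion contribution = 0.449632
Friction contribution = tan(16)/tan(22) = 0.70972
Fs = 0.449632 + 0.70972
Fs = 1.159


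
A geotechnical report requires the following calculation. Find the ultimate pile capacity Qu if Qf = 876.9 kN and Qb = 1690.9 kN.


Using Qu = Qf + Qb
Qu = 876.9 + 1690.9
Qu = 2567.8 kN


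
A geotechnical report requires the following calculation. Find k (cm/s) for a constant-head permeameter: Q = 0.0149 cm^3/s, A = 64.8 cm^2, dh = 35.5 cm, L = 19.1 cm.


Compute hydraulic gradient:
i = dh / L = 35.5 / 19.1 = 1.85864
Then apply Darcy's law:
k = Q / (A * i)
k = 0.0149 / (64.8 * 1.85864)
k = 0.0149 / 120.44
k = 0.000124 cm/s


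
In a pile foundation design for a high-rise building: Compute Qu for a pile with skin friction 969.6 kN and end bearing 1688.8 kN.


Result: 2658.4 kN

Derivation:
Using Qu = Qf + Qb
Qu = 969.6 + 1688.8
Qu = 2658.4 kN


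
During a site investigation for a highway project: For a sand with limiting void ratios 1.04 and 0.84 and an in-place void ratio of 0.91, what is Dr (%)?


Result: 65.0 %

Derivation:
Using Dr = (e_max - e) / (e_max - e_min) * 100
e_max - e = 1.04 - 0.91 = 0.13
e_max - e_min = 1.04 - 0.84 = 0.2
Dr = 0.13 / 0.2 * 100
Dr = 65.0 %


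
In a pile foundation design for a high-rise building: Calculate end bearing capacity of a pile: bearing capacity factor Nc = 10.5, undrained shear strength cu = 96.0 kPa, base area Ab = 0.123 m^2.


Using Qb = Nc * cu * Ab
Qb = 10.5 * 96.0 * 0.123
Qb = 123.98 kN


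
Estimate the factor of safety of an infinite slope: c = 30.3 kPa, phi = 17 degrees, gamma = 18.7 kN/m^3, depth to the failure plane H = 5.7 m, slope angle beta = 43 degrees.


Result: 0.898

Derivation:
Using Fs = c / (gamma*H*sin(beta)*cos(beta)) + tan(phi)/tan(beta)
Cohesion contribution = 30.3 / (18.7*5.7*sin(43)*cos(43))
Cohesion contribution = 0.569922
Friction contribution = tan(17)/tan(43) = 0.327856
Fs = 0.569922 + 0.327856
Fs = 0.898


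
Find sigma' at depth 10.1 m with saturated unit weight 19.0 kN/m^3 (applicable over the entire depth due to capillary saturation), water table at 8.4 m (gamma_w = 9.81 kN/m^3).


Total stress = gamma_sat * depth
sigma = 19.0 * 10.1 = 191.9 kPa
Pore water pressure u = gamma_w * (depth - d_wt)
u = 9.81 * (10.1 - 8.4) = 16.677 kPa
Effective stress = sigma - u
sigma' = 191.9 - 16.677 = 175.22 kPa


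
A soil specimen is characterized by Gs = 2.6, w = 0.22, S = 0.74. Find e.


Using the relation e = Gs * w / S
e = 2.6 * 0.22 / 0.74
e = 0.773


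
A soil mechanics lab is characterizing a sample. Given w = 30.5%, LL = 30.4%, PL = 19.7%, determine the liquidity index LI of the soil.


Result: 1.009

Derivation:
First compute the plasticity index:
PI = LL - PL = 30.4 - 19.7 = 10.7
Then compute the liquidity index:
LI = (w - PL) / PI
LI = (30.5 - 19.7) / 10.7
LI = 1.009


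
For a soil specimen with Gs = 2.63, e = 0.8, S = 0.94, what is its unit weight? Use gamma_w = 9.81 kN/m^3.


Result: 18.432 kN/m^3

Derivation:
Using gamma = gamma_w * (Gs + S*e) / (1 + e)
Numerator: Gs + S*e = 2.63 + 0.94*0.8 = 3.382
Denominator: 1 + e = 1 + 0.8 = 1.8
gamma = 9.81 * 3.382 / 1.8
gamma = 18.432 kN/m^3


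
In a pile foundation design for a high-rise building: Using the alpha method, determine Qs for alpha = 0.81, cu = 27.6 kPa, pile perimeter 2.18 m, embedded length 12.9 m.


Using Qs = alpha * cu * perimeter * L
Qs = 0.81 * 27.6 * 2.18 * 12.9
Qs = 628.7 kN


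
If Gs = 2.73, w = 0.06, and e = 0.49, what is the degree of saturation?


Using S = Gs * w / e
S = 2.73 * 0.06 / 0.49
S = 0.3343


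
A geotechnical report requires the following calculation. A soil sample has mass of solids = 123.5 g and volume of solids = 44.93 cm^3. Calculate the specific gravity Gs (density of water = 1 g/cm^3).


Using Gs = m_s / (V_s * rho_w)
Since rho_w = 1 g/cm^3:
Gs = 123.5 / 44.93
Gs = 2.749


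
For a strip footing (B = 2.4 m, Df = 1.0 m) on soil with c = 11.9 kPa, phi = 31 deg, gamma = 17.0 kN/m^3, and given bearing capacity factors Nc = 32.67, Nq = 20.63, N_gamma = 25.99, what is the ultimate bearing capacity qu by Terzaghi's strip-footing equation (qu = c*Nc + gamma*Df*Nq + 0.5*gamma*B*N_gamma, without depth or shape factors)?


Compute qu = c*Nc + gamma*Df*Nq + 0.5*gamma*B*N_gamma
Term 1: 11.9 * 32.67 = 388.773
Term 2: 17.0 * 1.0 * 20.63 = 350.71
Term 3: 0.5 * 17.0 * 2.4 * 25.99 = 530.196
qu = 388.773 + 350.71 + 530.196
qu = 1269.68 kPa


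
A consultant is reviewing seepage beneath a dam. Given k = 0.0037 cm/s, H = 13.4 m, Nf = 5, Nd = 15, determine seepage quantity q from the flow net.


Convert k to m/s for unit consistency with H:
k = 0.0037 cm/s = 0.0037 / 100 m/s = 3.7e-05 m/s
Using q = k * H * Nf / Nd
Nf / Nd = 5 / 15 = 0.3333
q = 3.7e-05 * 13.4 * 0.3333
q = 0.0001653 m^3/s per m


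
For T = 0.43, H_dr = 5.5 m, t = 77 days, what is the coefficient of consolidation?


Using cv = T * H_dr^2 / t
H_dr^2 = 5.5^2 = 30.25
cv = 0.43 * 30.25 / 77
cv = 0.16893 m^2/day


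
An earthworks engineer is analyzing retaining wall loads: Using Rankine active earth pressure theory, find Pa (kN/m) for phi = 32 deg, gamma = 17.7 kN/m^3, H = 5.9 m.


Compute active earth pressure coefficient:
Ka = tan^2(45 - phi/2) = tan^2(29.0) = 0.307259
Compute active force:
Pa = 0.5 * Ka * gamma * H^2
Pa = 0.5 * 0.307259 * 17.7 * 5.9^2
Pa = 94.66 kN/m


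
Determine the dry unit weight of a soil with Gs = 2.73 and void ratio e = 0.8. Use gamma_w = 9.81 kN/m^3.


Using gamma_d = Gs * gamma_w / (1 + e)
gamma_d = 2.73 * 9.81 / (1 + 0.8)
gamma_d = 2.73 * 9.81 / 1.8
gamma_d = 14.879 kN/m^3


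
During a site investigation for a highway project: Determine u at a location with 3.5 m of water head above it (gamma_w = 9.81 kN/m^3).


Using u = gamma_w * h_w
u = 9.81 * 3.5
u = 34.34 kPa


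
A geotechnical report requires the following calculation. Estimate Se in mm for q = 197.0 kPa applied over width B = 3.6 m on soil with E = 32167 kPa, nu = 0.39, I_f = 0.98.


Using Se = q * B * (1 - nu^2) * I_f / E
1 - nu^2 = 1 - 0.39^2 = 0.8479
Se = 197.0 * 3.6 * 0.8479 * 0.98 / 32167
Se = 0.018320 m
Convert to mm: Se = 0.018320 * 1000 = 18.32 mm


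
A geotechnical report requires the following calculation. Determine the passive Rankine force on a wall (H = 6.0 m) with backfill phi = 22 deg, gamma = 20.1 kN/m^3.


Compute passive earth pressure coefficient:
Kp = tan^2(45 + phi/2) = tan^2(56.0) = 2.197987
Compute passive force:
Pp = 0.5 * Kp * gamma * H^2
Pp = 0.5 * 2.197987 * 20.1 * 6.0^2
Pp = 795.23 kN/m


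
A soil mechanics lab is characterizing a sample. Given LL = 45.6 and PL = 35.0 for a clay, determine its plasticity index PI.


Result: 10.6

Derivation:
Using PI = LL - PL
PI = 45.6 - 35.0
PI = 10.6


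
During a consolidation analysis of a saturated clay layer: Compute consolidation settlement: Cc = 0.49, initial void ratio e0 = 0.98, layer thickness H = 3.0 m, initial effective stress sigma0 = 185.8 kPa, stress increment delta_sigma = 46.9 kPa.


Using Sc = Cc * H / (1 + e0) * log10((sigma0 + delta_sigma) / sigma0)
Stress ratio = (185.8 + 46.9) / 185.8 = 1.25242
log10(1.25242) = 0.0977507
Cc * H / (1 + e0) = 0.49 * 3.0 / (1 + 0.98) = 0.742424
Sc = 0.742424 * 0.0977507
Sc = 0.0726 m


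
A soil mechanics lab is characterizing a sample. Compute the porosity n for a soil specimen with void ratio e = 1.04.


Result: 0.5098

Derivation:
Using the relation n = e / (1 + e)
n = 1.04 / (1 + 1.04)
n = 1.04 / 2.04
n = 0.5098


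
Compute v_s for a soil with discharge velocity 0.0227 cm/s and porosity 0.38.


Result: 0.05974 cm/s

Derivation:
Using v_s = v_d / n
v_s = 0.0227 / 0.38
v_s = 0.05974 cm/s


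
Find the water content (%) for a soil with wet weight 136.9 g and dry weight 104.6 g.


Result: 30.88 %

Derivation:
Using w = (m_wet - m_dry) / m_dry * 100
m_wet - m_dry = 136.9 - 104.6 = 32.3 g
w = 32.3 / 104.6 * 100
w = 30.88 %


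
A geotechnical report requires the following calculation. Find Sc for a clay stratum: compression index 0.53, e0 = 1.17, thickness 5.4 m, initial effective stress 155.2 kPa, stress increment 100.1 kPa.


Result: 0.2851 m

Derivation:
Using Sc = Cc * H / (1 + e0) * log10((sigma0 + delta_sigma) / sigma0)
Stress ratio = (155.2 + 100.1) / 155.2 = 1.64497
log10(1.64497) = 0.216159
Cc * H / (1 + e0) = 0.53 * 5.4 / (1 + 1.17) = 1.31889
Sc = 1.31889 * 0.216159
Sc = 0.2851 m


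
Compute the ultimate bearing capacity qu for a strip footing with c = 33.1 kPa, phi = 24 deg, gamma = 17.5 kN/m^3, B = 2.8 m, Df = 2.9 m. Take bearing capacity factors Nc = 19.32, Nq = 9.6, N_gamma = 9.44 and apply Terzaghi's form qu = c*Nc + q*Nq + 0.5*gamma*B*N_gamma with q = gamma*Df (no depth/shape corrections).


Result: 1357.97 kPa

Derivation:
Compute qu = c*Nc + gamma*Df*Nq + 0.5*gamma*B*N_gamma
Term 1: 33.1 * 19.32 = 639.492
Term 2: 17.5 * 2.9 * 9.6 = 487.2
Term 3: 0.5 * 17.5 * 2.8 * 9.44 = 231.28
qu = 639.492 + 487.2 + 231.28
qu = 1357.97 kPa


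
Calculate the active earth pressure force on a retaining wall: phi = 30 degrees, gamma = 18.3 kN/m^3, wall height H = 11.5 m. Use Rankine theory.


Result: 403.36 kN/m

Derivation:
Compute active earth pressure coefficient:
Ka = tan^2(45 - phi/2) = tan^2(30.0) = 0.333333
Compute active force:
Pa = 0.5 * Ka * gamma * H^2
Pa = 0.5 * 0.333333 * 18.3 * 11.5^2
Pa = 403.36 kN/m


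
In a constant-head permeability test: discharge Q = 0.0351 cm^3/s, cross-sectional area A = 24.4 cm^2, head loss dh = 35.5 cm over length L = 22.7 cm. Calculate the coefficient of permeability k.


Compute hydraulic gradient:
i = dh / L = 35.5 / 22.7 = 1.56388
Then apply Darcy's law:
k = Q / (A * i)
k = 0.0351 / (24.4 * 1.56388)
k = 0.0351 / 38.1586
k = 0.00092 cm/s


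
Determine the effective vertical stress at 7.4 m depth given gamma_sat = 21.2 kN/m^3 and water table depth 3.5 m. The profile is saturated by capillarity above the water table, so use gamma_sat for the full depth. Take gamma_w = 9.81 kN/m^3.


Result: 118.62 kPa

Derivation:
Total stress = gamma_sat * depth
sigma = 21.2 * 7.4 = 156.88 kPa
Pore water pressure u = gamma_w * (depth - d_wt)
u = 9.81 * (7.4 - 3.5) = 38.259 kPa
Effective stress = sigma - u
sigma' = 156.88 - 38.259 = 118.62 kPa


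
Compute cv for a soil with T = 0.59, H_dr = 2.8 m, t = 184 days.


Using cv = T * H_dr^2 / t
H_dr^2 = 2.8^2 = 7.84
cv = 0.59 * 7.84 / 184
cv = 0.02514 m^2/day


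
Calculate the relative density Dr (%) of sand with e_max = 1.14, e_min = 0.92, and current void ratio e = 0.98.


Result: 72.73 %

Derivation:
Using Dr = (e_max - e) / (e_max - e_min) * 100
e_max - e = 1.14 - 0.98 = 0.16
e_max - e_min = 1.14 - 0.92 = 0.22
Dr = 0.16 / 0.22 * 100
Dr = 72.73 %


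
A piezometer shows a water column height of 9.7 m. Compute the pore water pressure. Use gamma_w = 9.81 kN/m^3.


Result: 95.16 kPa

Derivation:
Using u = gamma_w * h_w
u = 9.81 * 9.7
u = 95.16 kPa


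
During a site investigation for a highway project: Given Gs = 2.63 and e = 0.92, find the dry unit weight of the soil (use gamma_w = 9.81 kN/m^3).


Result: 13.438 kN/m^3

Derivation:
Using gamma_d = Gs * gamma_w / (1 + e)
gamma_d = 2.63 * 9.81 / (1 + 0.92)
gamma_d = 2.63 * 9.81 / 1.92
gamma_d = 13.438 kN/m^3


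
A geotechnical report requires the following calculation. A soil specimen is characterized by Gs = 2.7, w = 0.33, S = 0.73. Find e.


Using the relation e = Gs * w / S
e = 2.7 * 0.33 / 0.73
e = 1.2205


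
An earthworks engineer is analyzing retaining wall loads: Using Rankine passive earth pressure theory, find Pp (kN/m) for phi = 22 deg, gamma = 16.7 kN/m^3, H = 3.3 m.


Compute passive earth pressure coefficient:
Kp = tan^2(45 + phi/2) = tan^2(56.0) = 2.197987
Compute passive force:
Pp = 0.5 * Kp * gamma * H^2
Pp = 0.5 * 2.197987 * 16.7 * 3.3^2
Pp = 199.87 kN/m


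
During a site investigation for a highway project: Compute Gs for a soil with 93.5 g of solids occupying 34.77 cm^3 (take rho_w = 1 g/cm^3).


Result: 2.689

Derivation:
Using Gs = m_s / (V_s * rho_w)
Since rho_w = 1 g/cm^3:
Gs = 93.5 / 34.77
Gs = 2.689


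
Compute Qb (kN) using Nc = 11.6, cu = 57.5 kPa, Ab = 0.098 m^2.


Using Qb = Nc * cu * Ab
Qb = 11.6 * 57.5 * 0.098
Qb = 65.37 kN


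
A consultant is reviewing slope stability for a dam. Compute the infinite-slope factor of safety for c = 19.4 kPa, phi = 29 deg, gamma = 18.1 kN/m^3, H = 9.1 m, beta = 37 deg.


Using Fs = c / (gamma*H*sin(beta)*cos(beta)) + tan(phi)/tan(beta)
Cohesion contribution = 19.4 / (18.1*9.1*sin(37)*cos(37))
Cohesion contribution = 0.245059
Friction contribution = tan(29)/tan(37) = 0.735593
Fs = 0.245059 + 0.735593
Fs = 0.981


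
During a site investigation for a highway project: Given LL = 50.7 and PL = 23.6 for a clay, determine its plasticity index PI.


Using PI = LL - PL
PI = 50.7 - 23.6
PI = 27.1


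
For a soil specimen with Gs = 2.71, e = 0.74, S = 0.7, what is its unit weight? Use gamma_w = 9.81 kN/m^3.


Result: 18.199 kN/m^3

Derivation:
Using gamma = gamma_w * (Gs + S*e) / (1 + e)
Numerator: Gs + S*e = 2.71 + 0.7*0.74 = 3.228
Denominator: 1 + e = 1 + 0.74 = 1.74
gamma = 9.81 * 3.228 / 1.74
gamma = 18.199 kN/m^3


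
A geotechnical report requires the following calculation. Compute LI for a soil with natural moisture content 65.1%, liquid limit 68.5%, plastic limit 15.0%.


First compute the plasticity index:
PI = LL - PL = 68.5 - 15.0 = 53.5
Then compute the liquidity index:
LI = (w - PL) / PI
LI = (65.1 - 15.0) / 53.5
LI = 0.936


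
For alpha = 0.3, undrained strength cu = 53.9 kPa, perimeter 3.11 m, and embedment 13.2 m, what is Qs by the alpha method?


Result: 663.81 kN

Derivation:
Using Qs = alpha * cu * perimeter * L
Qs = 0.3 * 53.9 * 3.11 * 13.2
Qs = 663.81 kN


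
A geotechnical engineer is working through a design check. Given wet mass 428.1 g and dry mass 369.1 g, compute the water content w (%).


Using w = (m_wet - m_dry) / m_dry * 100
m_wet - m_dry = 428.1 - 369.1 = 59.0 g
w = 59.0 / 369.1 * 100
w = 15.98 %


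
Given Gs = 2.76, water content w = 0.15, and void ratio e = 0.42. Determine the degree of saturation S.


Using S = Gs * w / e
S = 2.76 * 0.15 / 0.42
S = 0.9857


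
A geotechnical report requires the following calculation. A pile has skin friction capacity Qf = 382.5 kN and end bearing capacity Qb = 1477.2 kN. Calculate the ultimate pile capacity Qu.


Result: 1859.7 kN

Derivation:
Using Qu = Qf + Qb
Qu = 382.5 + 1477.2
Qu = 1859.7 kN


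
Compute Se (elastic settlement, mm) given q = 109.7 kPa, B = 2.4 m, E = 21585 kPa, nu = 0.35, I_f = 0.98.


Using Se = q * B * (1 - nu^2) * I_f / E
1 - nu^2 = 1 - 0.35^2 = 0.8775
Se = 109.7 * 2.4 * 0.8775 * 0.98 / 21585
Se = 0.010489 m
Convert to mm: Se = 0.010489 * 1000 = 10.489 mm


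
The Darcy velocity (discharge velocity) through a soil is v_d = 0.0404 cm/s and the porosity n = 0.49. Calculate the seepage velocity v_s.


Result: 0.08245 cm/s

Derivation:
Using v_s = v_d / n
v_s = 0.0404 / 0.49
v_s = 0.08245 cm/s


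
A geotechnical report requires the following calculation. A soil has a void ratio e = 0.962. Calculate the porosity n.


Result: 0.4903

Derivation:
Using the relation n = e / (1 + e)
n = 0.962 / (1 + 0.962)
n = 0.962 / 1.962
n = 0.4903


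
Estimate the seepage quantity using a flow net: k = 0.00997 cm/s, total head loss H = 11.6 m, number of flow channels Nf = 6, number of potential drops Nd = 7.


Result: 0.0009913 m^3/s per m

Derivation:
Convert k to m/s for unit consistency with H:
k = 0.00997 cm/s = 0.00997 / 100 m/s = 9.97e-05 m/s
Using q = k * H * Nf / Nd
Nf / Nd = 6 / 7 = 0.8571
q = 9.97e-05 * 11.6 * 0.8571
q = 0.0009913 m^3/s per m


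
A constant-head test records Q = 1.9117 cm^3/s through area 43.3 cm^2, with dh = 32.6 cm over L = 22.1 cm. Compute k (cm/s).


Result: 0.02993 cm/s

Derivation:
Compute hydraulic gradient:
i = dh / L = 32.6 / 22.1 = 1.47511
Then apply Darcy's law:
k = Q / (A * i)
k = 1.9117 / (43.3 * 1.47511)
k = 1.9117 / 63.8724
k = 0.02993 cm/s


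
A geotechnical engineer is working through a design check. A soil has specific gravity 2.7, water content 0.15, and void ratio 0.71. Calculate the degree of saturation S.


Using S = Gs * w / e
S = 2.7 * 0.15 / 0.71
S = 0.5704


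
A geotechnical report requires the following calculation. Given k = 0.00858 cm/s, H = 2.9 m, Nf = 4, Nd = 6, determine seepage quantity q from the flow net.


Convert k to m/s for unit consistency with H:
k = 0.00858 cm/s = 0.00858 / 100 m/s = 8.58e-05 m/s
Using q = k * H * Nf / Nd
Nf / Nd = 4 / 6 = 0.6667
q = 8.58e-05 * 2.9 * 0.6667
q = 0.0001659 m^3/s per m


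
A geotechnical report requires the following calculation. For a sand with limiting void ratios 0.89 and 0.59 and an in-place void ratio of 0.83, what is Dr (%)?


Result: 20.0 %

Derivation:
Using Dr = (e_max - e) / (e_max - e_min) * 100
e_max - e = 0.89 - 0.83 = 0.06
e_max - e_min = 0.89 - 0.59 = 0.3
Dr = 0.06 / 0.3 * 100
Dr = 20.0 %


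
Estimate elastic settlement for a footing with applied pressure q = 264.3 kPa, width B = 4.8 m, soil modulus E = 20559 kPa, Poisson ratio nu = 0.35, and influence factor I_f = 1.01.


Result: 54.69 mm

Derivation:
Using Se = q * B * (1 - nu^2) * I_f / E
1 - nu^2 = 1 - 0.35^2 = 0.8775
Se = 264.3 * 4.8 * 0.8775 * 1.01 / 20559
Se = 0.054690 m
Convert to mm: Se = 0.054690 * 1000 = 54.69 mm


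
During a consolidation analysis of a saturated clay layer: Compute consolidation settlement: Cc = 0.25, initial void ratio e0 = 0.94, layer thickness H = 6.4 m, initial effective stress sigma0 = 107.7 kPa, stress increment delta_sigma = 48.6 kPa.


Using Sc = Cc * H / (1 + e0) * log10((sigma0 + delta_sigma) / sigma0)
Stress ratio = (107.7 + 48.6) / 107.7 = 1.45125
log10(1.45125) = 0.161743
Cc * H / (1 + e0) = 0.25 * 6.4 / (1 + 0.94) = 0.824742
Sc = 0.824742 * 0.161743
Sc = 0.1334 m


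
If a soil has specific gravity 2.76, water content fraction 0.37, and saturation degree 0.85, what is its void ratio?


Using the relation e = Gs * w / S
e = 2.76 * 0.37 / 0.85
e = 1.2014


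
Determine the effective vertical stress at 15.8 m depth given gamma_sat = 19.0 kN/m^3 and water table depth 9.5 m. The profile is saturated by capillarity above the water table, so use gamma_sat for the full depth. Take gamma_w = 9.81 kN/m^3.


Result: 238.4 kPa

Derivation:
Total stress = gamma_sat * depth
sigma = 19.0 * 15.8 = 300.2 kPa
Pore water pressure u = gamma_w * (depth - d_wt)
u = 9.81 * (15.8 - 9.5) = 61.803 kPa
Effective stress = sigma - u
sigma' = 300.2 - 61.803 = 238.4 kPa


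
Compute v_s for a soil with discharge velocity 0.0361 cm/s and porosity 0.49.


Result: 0.07367 cm/s

Derivation:
Using v_s = v_d / n
v_s = 0.0361 / 0.49
v_s = 0.07367 cm/s


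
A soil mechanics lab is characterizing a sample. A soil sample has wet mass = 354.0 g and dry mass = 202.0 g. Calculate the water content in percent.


Using w = (m_wet - m_dry) / m_dry * 100
m_wet - m_dry = 354.0 - 202.0 = 152.0 g
w = 152.0 / 202.0 * 100
w = 75.25 %


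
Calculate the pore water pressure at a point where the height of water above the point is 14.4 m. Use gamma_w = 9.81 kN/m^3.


Using u = gamma_w * h_w
u = 9.81 * 14.4
u = 141.26 kPa


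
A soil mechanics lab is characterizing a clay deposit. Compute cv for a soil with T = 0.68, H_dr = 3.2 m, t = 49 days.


Using cv = T * H_dr^2 / t
H_dr^2 = 3.2^2 = 10.24
cv = 0.68 * 10.24 / 49
cv = 0.14211 m^2/day


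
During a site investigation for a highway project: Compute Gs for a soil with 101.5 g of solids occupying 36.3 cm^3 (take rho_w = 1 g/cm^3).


Result: 2.796

Derivation:
Using Gs = m_s / (V_s * rho_w)
Since rho_w = 1 g/cm^3:
Gs = 101.5 / 36.3
Gs = 2.796


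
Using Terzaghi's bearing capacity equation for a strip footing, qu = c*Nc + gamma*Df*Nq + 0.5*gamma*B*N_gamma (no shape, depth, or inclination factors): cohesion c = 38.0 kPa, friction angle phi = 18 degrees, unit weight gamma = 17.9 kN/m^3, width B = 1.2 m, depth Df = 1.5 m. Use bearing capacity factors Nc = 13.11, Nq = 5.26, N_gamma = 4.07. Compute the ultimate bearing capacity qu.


Result: 683.12 kPa

Derivation:
Compute qu = c*Nc + gamma*Df*Nq + 0.5*gamma*B*N_gamma
Term 1: 38.0 * 13.11 = 498.18
Term 2: 17.9 * 1.5 * 5.26 = 141.231
Term 3: 0.5 * 17.9 * 1.2 * 4.07 = 43.7118
qu = 498.18 + 141.231 + 43.7118
qu = 683.12 kPa


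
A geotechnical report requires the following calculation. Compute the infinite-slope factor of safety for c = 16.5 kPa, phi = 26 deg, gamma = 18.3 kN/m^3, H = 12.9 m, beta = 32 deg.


Using Fs = c / (gamma*H*sin(beta)*cos(beta)) + tan(phi)/tan(beta)
Cohesion contribution = 16.5 / (18.3*12.9*sin(32)*cos(32))
Cohesion contribution = 0.15553
Friction contribution = tan(26)/tan(32) = 0.780535
Fs = 0.15553 + 0.780535
Fs = 0.936


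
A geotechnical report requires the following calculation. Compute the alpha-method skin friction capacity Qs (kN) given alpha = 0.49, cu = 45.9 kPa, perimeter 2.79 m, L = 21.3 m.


Using Qs = alpha * cu * perimeter * L
Qs = 0.49 * 45.9 * 2.79 * 21.3
Qs = 1336.57 kN


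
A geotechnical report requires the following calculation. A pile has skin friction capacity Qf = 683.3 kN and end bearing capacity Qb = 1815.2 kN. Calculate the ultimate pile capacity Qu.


Using Qu = Qf + Qb
Qu = 683.3 + 1815.2
Qu = 2498.5 kN


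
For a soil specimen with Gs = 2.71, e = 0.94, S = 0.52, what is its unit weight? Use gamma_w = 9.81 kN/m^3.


Using gamma = gamma_w * (Gs + S*e) / (1 + e)
Numerator: Gs + S*e = 2.71 + 0.52*0.94 = 3.1988
Denominator: 1 + e = 1 + 0.94 = 1.94
gamma = 9.81 * 3.1988 / 1.94
gamma = 16.175 kN/m^3


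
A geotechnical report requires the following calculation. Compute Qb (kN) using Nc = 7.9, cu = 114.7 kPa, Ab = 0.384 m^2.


Using Qb = Nc * cu * Ab
Qb = 7.9 * 114.7 * 0.384
Qb = 347.95 kN


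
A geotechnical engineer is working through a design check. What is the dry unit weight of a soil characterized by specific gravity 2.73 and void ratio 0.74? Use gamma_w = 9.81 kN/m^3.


Result: 15.392 kN/m^3

Derivation:
Using gamma_d = Gs * gamma_w / (1 + e)
gamma_d = 2.73 * 9.81 / (1 + 0.74)
gamma_d = 2.73 * 9.81 / 1.74
gamma_d = 15.392 kN/m^3


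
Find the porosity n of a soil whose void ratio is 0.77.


Result: 0.435

Derivation:
Using the relation n = e / (1 + e)
n = 0.77 / (1 + 0.77)
n = 0.77 / 1.77
n = 0.435


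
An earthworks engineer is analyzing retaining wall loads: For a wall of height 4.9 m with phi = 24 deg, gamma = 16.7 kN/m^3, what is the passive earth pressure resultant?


Compute passive earth pressure coefficient:
Kp = tan^2(45 + phi/2) = tan^2(57.0) = 2.371184
Compute passive force:
Pp = 0.5 * Kp * gamma * H^2
Pp = 0.5 * 2.371184 * 16.7 * 4.9^2
Pp = 475.38 kN/m


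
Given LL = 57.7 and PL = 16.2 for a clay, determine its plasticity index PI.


Using PI = LL - PL
PI = 57.7 - 16.2
PI = 41.5


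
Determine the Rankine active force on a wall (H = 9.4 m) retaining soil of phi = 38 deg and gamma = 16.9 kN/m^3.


Compute active earth pressure coefficient:
Ka = tan^2(45 - phi/2) = tan^2(26.0) = 0.237883
Compute active force:
Pa = 0.5 * Ka * gamma * H^2
Pa = 0.5 * 0.237883 * 16.9 * 9.4^2
Pa = 177.61 kN/m


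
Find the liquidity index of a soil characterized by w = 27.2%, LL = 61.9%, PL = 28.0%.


First compute the plasticity index:
PI = LL - PL = 61.9 - 28.0 = 33.9
Then compute the liquidity index:
LI = (w - PL) / PI
LI = (27.2 - 28.0) / 33.9
LI = -0.024


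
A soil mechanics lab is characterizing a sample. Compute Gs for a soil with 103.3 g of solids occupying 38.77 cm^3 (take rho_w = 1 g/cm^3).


Using Gs = m_s / (V_s * rho_w)
Since rho_w = 1 g/cm^3:
Gs = 103.3 / 38.77
Gs = 2.664


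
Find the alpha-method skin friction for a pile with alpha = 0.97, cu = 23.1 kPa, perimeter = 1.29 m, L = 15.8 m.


Using Qs = alpha * cu * perimeter * L
Qs = 0.97 * 23.1 * 1.29 * 15.8
Qs = 456.7 kN


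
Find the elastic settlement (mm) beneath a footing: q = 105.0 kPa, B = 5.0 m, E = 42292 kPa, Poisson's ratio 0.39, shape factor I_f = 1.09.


Using Se = q * B * (1 - nu^2) * I_f / E
1 - nu^2 = 1 - 0.39^2 = 0.8479
Se = 105.0 * 5.0 * 0.8479 * 1.09 / 42292
Se = 0.011473 m
Convert to mm: Se = 0.011473 * 1000 = 11.473 mm


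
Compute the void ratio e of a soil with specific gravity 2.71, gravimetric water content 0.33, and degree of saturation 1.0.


Using the relation e = Gs * w / S
e = 2.71 * 0.33 / 1.0
e = 0.8943


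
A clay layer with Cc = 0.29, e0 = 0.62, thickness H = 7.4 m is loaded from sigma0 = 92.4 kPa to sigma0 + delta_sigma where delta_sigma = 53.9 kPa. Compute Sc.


Using Sc = Cc * H / (1 + e0) * log10((sigma0 + delta_sigma) / sigma0)
Stress ratio = (92.4 + 53.9) / 92.4 = 1.58333
log10(1.58333) = 0.199572
Cc * H / (1 + e0) = 0.29 * 7.4 / (1 + 0.62) = 1.32469
Sc = 1.32469 * 0.199572
Sc = 0.2644 m


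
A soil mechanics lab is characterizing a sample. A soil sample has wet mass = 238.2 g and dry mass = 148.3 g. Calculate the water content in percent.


Using w = (m_wet - m_dry) / m_dry * 100
m_wet - m_dry = 238.2 - 148.3 = 89.9 g
w = 89.9 / 148.3 * 100
w = 60.62 %


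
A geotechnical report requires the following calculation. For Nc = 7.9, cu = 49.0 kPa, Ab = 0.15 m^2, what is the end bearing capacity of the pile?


Using Qb = Nc * cu * Ab
Qb = 7.9 * 49.0 * 0.15
Qb = 58.06 kN


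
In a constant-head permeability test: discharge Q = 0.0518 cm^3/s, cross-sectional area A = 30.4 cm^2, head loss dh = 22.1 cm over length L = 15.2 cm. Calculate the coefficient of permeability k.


Compute hydraulic gradient:
i = dh / L = 22.1 / 15.2 = 1.45395
Then apply Darcy's law:
k = Q / (A * i)
k = 0.0518 / (30.4 * 1.45395)
k = 0.0518 / 44.2
k = 0.001172 cm/s


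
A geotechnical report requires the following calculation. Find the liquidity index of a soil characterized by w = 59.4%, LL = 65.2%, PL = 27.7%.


First compute the plasticity index:
PI = LL - PL = 65.2 - 27.7 = 37.5
Then compute the liquidity index:
LI = (w - PL) / PI
LI = (59.4 - 27.7) / 37.5
LI = 0.845


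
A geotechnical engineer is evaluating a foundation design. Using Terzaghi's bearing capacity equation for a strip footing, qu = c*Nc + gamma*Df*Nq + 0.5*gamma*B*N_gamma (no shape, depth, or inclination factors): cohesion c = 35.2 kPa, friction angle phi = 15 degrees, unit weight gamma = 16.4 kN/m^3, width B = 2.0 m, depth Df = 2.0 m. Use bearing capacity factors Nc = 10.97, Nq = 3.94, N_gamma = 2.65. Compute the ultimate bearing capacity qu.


Result: 558.84 kPa

Derivation:
Compute qu = c*Nc + gamma*Df*Nq + 0.5*gamma*B*N_gamma
Term 1: 35.2 * 10.97 = 386.144
Term 2: 16.4 * 2.0 * 3.94 = 129.232
Term 3: 0.5 * 16.4 * 2.0 * 2.65 = 43.46
qu = 386.144 + 129.232 + 43.46
qu = 558.84 kPa


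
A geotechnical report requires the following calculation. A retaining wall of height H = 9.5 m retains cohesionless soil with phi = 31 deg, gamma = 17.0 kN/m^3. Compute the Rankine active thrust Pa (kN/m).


Result: 245.56 kN/m

Derivation:
Compute active earth pressure coefficient:
Ka = tan^2(45 - phi/2) = tan^2(29.5) = 0.320099
Compute active force:
Pa = 0.5 * Ka * gamma * H^2
Pa = 0.5 * 0.320099 * 17.0 * 9.5^2
Pa = 245.56 kN/m


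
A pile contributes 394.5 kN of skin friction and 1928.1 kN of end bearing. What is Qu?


Using Qu = Qf + Qb
Qu = 394.5 + 1928.1
Qu = 2322.6 kN


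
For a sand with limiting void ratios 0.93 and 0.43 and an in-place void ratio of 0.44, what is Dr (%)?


Using Dr = (e_max - e) / (e_max - e_min) * 100
e_max - e = 0.93 - 0.44 = 0.49
e_max - e_min = 0.93 - 0.43 = 0.5
Dr = 0.49 / 0.5 * 100
Dr = 98.0 %


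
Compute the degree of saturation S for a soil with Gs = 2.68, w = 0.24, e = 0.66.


Using S = Gs * w / e
S = 2.68 * 0.24 / 0.66
S = 0.9745


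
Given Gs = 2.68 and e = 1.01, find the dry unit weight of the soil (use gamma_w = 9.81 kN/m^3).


Result: 13.08 kN/m^3

Derivation:
Using gamma_d = Gs * gamma_w / (1 + e)
gamma_d = 2.68 * 9.81 / (1 + 1.01)
gamma_d = 2.68 * 9.81 / 2.01
gamma_d = 13.08 kN/m^3


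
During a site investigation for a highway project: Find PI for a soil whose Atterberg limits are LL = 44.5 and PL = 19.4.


Result: 25.1

Derivation:
Using PI = LL - PL
PI = 44.5 - 19.4
PI = 25.1


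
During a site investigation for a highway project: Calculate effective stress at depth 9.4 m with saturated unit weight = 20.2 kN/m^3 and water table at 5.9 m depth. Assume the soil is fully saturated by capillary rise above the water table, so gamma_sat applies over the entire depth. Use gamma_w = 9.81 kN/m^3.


Result: 155.55 kPa

Derivation:
Total stress = gamma_sat * depth
sigma = 20.2 * 9.4 = 189.88 kPa
Pore water pressure u = gamma_w * (depth - d_wt)
u = 9.81 * (9.4 - 5.9) = 34.335 kPa
Effective stress = sigma - u
sigma' = 189.88 - 34.335 = 155.55 kPa


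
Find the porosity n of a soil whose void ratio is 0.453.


Using the relation n = e / (1 + e)
n = 0.453 / (1 + 0.453)
n = 0.453 / 1.453
n = 0.3118


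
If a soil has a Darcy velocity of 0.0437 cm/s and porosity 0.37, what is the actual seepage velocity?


Using v_s = v_d / n
v_s = 0.0437 / 0.37
v_s = 0.11811 cm/s


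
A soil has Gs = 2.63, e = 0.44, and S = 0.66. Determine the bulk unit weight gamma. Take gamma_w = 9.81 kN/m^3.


Result: 19.895 kN/m^3

Derivation:
Using gamma = gamma_w * (Gs + S*e) / (1 + e)
Numerator: Gs + S*e = 2.63 + 0.66*0.44 = 2.9204
Denominator: 1 + e = 1 + 0.44 = 1.44
gamma = 9.81 * 2.9204 / 1.44
gamma = 19.895 kN/m^3


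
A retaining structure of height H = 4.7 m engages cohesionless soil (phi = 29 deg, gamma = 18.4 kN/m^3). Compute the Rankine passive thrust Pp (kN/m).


Result: 585.72 kN/m

Derivation:
Compute passive earth pressure coefficient:
Kp = tan^2(45 + phi/2) = tan^2(59.5) = 2.88206
Compute passive force:
Pp = 0.5 * Kp * gamma * H^2
Pp = 0.5 * 2.88206 * 18.4 * 4.7^2
Pp = 585.72 kN/m


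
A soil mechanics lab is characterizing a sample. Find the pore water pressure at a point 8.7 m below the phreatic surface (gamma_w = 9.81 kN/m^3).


Result: 85.35 kPa

Derivation:
Using u = gamma_w * h_w
u = 9.81 * 8.7
u = 85.35 kPa


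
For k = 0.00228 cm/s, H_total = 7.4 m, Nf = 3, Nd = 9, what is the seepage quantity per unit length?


Convert k to m/s for unit consistency with H:
k = 0.00228 cm/s = 0.00228 / 100 m/s = 2.28e-05 m/s
Using q = k * H * Nf / Nd
Nf / Nd = 3 / 9 = 0.3333
q = 2.28e-05 * 7.4 * 0.3333
q = 5.624e-05 m^3/s per m


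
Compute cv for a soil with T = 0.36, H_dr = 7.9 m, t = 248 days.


Using cv = T * H_dr^2 / t
H_dr^2 = 7.9^2 = 62.41
cv = 0.36 * 62.41 / 248
cv = 0.0906 m^2/day


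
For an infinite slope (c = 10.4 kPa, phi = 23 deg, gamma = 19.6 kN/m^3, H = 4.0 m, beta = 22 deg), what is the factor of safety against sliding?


Result: 1.433

Derivation:
Using Fs = c / (gamma*H*sin(beta)*cos(beta)) + tan(phi)/tan(beta)
Cohesion contribution = 10.4 / (19.6*4.0*sin(22)*cos(22))
Cohesion contribution = 0.381923
Friction contribution = tan(23)/tan(22) = 1.05061
Fs = 0.381923 + 1.05061
Fs = 1.433


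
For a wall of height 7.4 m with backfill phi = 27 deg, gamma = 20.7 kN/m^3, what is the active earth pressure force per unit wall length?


Compute active earth pressure coefficient:
Ka = tan^2(45 - phi/2) = tan^2(31.5) = 0.375525
Compute active force:
Pa = 0.5 * Ka * gamma * H^2
Pa = 0.5 * 0.375525 * 20.7 * 7.4^2
Pa = 212.83 kN/m


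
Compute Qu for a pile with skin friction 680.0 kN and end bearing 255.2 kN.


Using Qu = Qf + Qb
Qu = 680.0 + 255.2
Qu = 935.2 kN


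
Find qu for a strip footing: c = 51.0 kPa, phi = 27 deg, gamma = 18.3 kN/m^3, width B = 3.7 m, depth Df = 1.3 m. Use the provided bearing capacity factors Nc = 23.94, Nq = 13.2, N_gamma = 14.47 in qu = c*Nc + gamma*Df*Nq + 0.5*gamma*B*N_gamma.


Compute qu = c*Nc + gamma*Df*Nq + 0.5*gamma*B*N_gamma
Term 1: 51.0 * 23.94 = 1220.94
Term 2: 18.3 * 1.3 * 13.2 = 314.028
Term 3: 0.5 * 18.3 * 3.7 * 14.47 = 489.88185
qu = 1220.94 + 314.028 + 489.88185
qu = 2024.85 kPa


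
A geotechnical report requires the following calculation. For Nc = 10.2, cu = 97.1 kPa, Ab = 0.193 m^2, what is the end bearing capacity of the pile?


Result: 191.15 kN

Derivation:
Using Qb = Nc * cu * Ab
Qb = 10.2 * 97.1 * 0.193
Qb = 191.15 kN


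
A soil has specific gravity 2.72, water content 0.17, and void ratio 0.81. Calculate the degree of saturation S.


Using S = Gs * w / e
S = 2.72 * 0.17 / 0.81
S = 0.5709


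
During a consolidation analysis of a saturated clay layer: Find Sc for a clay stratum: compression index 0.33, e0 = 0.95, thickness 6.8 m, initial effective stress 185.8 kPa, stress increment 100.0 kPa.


Using Sc = Cc * H / (1 + e0) * log10((sigma0 + delta_sigma) / sigma0)
Stress ratio = (185.8 + 100.0) / 185.8 = 1.53821
log10(1.53821) = 0.187017
Cc * H / (1 + e0) = 0.33 * 6.8 / (1 + 0.95) = 1.15077
Sc = 1.15077 * 0.187017
Sc = 0.2152 m


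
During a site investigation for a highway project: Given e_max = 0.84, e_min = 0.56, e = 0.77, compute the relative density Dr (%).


Using Dr = (e_max - e) / (e_max - e_min) * 100
e_max - e = 0.84 - 0.77 = 0.07
e_max - e_min = 0.84 - 0.56 = 0.28
Dr = 0.07 / 0.28 * 100
Dr = 25.0 %
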